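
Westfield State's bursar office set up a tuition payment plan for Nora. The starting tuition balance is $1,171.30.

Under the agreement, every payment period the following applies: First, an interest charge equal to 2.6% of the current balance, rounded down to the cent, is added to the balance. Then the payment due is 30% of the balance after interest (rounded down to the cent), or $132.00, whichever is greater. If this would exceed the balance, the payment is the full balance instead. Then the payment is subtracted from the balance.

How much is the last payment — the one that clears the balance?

Payment period 1: $1,171.30 +$30.45 interest = $1,201.75; pay $360.52 → $841.23
Payment period 2: $841.23 +$21.87 interest = $863.10; pay $258.93 → $604.17
Payment period 3: $604.17 +$15.70 interest = $619.87; pay $185.96 → $433.91
Payment period 4: $433.91 +$11.28 interest = $445.19; pay $133.55 → $311.64
Payment period 5: $311.64 +$8.10 interest = $319.74; pay $132.00 → $187.74
Payment period 6: $187.74 +$4.88 interest = $192.62; pay $132.00 → $60.62
Payment period 7: $60.62 +$1.57 interest = $62.19; pay $62.19 → $0.00

$62.19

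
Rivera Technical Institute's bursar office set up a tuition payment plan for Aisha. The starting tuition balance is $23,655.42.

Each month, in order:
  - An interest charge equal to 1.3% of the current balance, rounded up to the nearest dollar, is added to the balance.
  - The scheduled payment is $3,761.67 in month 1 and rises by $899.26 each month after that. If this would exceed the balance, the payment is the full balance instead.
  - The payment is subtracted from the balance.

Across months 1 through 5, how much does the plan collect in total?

$24,622.42

Month 1: opening $23,655.42; interest $308.00 → $23,963.42; payment $3,761.67; balance $20,201.75
Month 2: opening $20,201.75; interest $263.00 → $20,464.75; payment $4,660.93; balance $15,803.82
Month 3: opening $15,803.82; interest $206.00 → $16,009.82; payment $5,560.19; balance $10,449.63
Month 4: opening $10,449.63; interest $136.00 → $10,585.63; payment $6,459.45; balance $4,126.18
Month 5: opening $4,126.18; interest $54.00 → $4,180.18; payment $4,180.18; balance $0.00
Total paid: $24,622.42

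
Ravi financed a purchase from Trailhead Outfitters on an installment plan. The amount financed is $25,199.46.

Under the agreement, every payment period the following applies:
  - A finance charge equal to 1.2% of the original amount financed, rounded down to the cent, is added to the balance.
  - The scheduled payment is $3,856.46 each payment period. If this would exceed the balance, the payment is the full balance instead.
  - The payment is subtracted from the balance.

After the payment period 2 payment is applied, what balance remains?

$18,091.32

Payment period 1: opening $25,199.46; interest $302.39 → $25,501.85; payment $3,856.46; balance $21,645.39
Payment period 2: opening $21,645.39; interest $302.39 → $21,947.78; payment $3,856.46; balance $18,091.32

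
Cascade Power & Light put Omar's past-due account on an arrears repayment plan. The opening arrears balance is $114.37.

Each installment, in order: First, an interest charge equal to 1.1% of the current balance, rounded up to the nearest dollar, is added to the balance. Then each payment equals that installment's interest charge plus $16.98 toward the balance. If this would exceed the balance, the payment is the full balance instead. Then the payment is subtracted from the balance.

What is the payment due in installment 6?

Installment 1: opening $114.37; interest $2.00 → $116.37; payment $18.98; balance $97.39
Installment 2: opening $97.39; interest $2.00 → $99.39; payment $18.98; balance $80.41
Installment 3: opening $80.41; interest $1.00 → $81.41; payment $17.98; balance $63.43
Installment 4: opening $63.43; interest $1.00 → $64.43; payment $17.98; balance $46.45
Installment 5: opening $46.45; interest $1.00 → $47.45; payment $17.98; balance $29.47
Installment 6: opening $29.47; interest $1.00 → $30.47; payment $17.98; balance $12.49

$17.98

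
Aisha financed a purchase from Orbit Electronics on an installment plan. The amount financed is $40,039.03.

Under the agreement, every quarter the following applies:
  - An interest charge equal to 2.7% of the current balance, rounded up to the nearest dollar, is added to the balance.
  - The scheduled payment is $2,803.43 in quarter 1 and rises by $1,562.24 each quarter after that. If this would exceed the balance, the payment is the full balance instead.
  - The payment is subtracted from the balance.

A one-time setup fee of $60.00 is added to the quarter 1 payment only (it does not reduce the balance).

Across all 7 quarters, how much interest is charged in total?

Quarter 1: opening $40,039.03; interest $1,082.00 → $41,121.03; payment $2,803.43 (+ $60.00 fee); balance $38,317.60
Quarter 2: opening $38,317.60; interest $1,035.00 → $39,352.60; payment $4,365.67; balance $34,986.93
Quarter 3: opening $34,986.93; interest $945.00 → $35,931.93; payment $5,927.91; balance $30,004.02
Quarter 4: opening $30,004.02; interest $811.00 → $30,815.02; payment $7,490.15; balance $23,324.87
Quarter 5: opening $23,324.87; interest $630.00 → $23,954.87; payment $9,052.39; balance $14,902.48
Quarter 6: opening $14,902.48; interest $403.00 → $15,305.48; payment $10,614.63; balance $4,690.85
Quarter 7: opening $4,690.85; interest $127.00 → $4,817.85; payment $4,817.85; balance $0.00
Total interest: $1,082.00 + $1,035.00 + $945.00 + $811.00 + $630.00 + $403.00 + $127.00 = $5,033.00

$5,033.00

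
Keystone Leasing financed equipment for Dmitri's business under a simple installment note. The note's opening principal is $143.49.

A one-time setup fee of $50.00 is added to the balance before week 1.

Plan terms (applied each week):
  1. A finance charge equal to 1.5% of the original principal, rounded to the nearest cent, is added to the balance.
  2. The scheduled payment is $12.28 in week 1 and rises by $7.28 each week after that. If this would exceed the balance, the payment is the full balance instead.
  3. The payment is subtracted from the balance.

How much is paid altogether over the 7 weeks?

$208.54

Week 1: $193.49 +$2.15 interest = $195.64; pay $12.28 → $183.36
Week 2: $183.36 +$2.15 interest = $185.51; pay $19.56 → $165.95
Week 3: $165.95 +$2.15 interest = $168.10; pay $26.84 → $141.26
Week 4: $141.26 +$2.15 interest = $143.41; pay $34.12 → $109.29
Week 5: $109.29 +$2.15 interest = $111.44; pay $41.40 → $70.04
Week 6: $70.04 +$2.15 interest = $72.19; pay $48.68 → $23.51
Week 7: $23.51 +$2.15 interest = $25.66; pay $25.66 → $0.00
Total paid: $208.54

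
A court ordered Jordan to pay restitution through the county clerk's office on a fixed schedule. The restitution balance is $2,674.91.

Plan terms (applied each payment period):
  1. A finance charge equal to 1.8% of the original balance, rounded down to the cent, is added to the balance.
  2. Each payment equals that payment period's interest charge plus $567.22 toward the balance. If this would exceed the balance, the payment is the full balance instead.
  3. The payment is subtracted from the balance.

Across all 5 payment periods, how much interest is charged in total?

Payment period 1: $2,674.91 +$48.14 interest = $2,723.05; pay $615.36 → $2,107.69
Payment period 2: $2,107.69 +$48.14 interest = $2,155.83; pay $615.36 → $1,540.47
Payment period 3: $1,540.47 +$48.14 interest = $1,588.61; pay $615.36 → $973.25
Payment period 4: $973.25 +$48.14 interest = $1,021.39; pay $615.36 → $406.03
Payment period 5: $406.03 +$48.14 interest = $454.17; pay $454.17 → $0.00
Total interest: $48.14 + $48.14 + $48.14 + $48.14 + $48.14 = $240.70

$240.70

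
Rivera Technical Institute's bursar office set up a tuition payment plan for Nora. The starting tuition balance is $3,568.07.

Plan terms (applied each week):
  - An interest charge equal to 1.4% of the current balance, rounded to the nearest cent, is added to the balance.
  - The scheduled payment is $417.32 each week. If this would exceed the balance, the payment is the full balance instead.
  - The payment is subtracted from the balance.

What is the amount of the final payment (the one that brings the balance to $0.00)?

Week 1: opening $3,568.07; interest $49.95 → $3,618.02; payment $417.32; balance $3,200.70
Week 2: opening $3,200.70; interest $44.81 → $3,245.51; payment $417.32; balance $2,828.19
Week 3: opening $2,828.19; interest $39.59 → $2,867.78; payment $417.32; balance $2,450.46
Week 4: opening $2,450.46; interest $34.31 → $2,484.77; payment $417.32; balance $2,067.45
Week 5: opening $2,067.45; interest $28.94 → $2,096.39; payment $417.32; balance $1,679.07
Week 6: opening $1,679.07; interest $23.51 → $1,702.58; payment $417.32; balance $1,285.26
Week 7: opening $1,285.26; interest $17.99 → $1,303.25; payment $417.32; balance $885.93
Week 8: opening $885.93; interest $12.40 → $898.33; payment $417.32; balance $481.01
Week 9: opening $481.01; interest $6.73 → $487.74; payment $417.32; balance $70.42
Week 10: opening $70.42; interest $0.99 → $71.41; payment $71.41; balance $0.00

$71.41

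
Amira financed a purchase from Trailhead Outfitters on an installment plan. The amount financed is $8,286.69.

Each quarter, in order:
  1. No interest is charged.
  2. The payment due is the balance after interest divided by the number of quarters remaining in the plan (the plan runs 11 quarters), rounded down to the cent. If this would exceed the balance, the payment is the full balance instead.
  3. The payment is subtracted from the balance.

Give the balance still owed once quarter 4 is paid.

$5,273.37

# | Opening | Payment | End bal
1 | $8,286.69 | $753.33 | $7,533.36
2 | $7,533.36 | $753.33 | $6,780.03
3 | $6,780.03 | $753.33 | $6,026.70
4 | $6,026.70 | $753.33 | $5,273.37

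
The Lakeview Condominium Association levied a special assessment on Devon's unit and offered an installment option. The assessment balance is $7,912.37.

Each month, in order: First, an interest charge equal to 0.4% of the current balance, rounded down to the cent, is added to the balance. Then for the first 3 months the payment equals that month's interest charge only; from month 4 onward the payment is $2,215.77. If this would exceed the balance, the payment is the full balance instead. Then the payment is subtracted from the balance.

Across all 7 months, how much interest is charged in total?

Month 1: $7,912.37 +$31.64 interest = $7,944.01; pay $31.64 → $7,912.37
Month 2: $7,912.37 +$31.64 interest = $7,944.01; pay $31.64 → $7,912.37
Month 3: $7,912.37 +$31.64 interest = $7,944.01; pay $31.64 → $7,912.37
Month 4: $7,912.37 +$31.64 interest = $7,944.01; pay $2,215.77 → $5,728.24
Month 5: $5,728.24 +$22.91 interest = $5,751.15; pay $2,215.77 → $3,535.38
Month 6: $3,535.38 +$14.14 interest = $3,549.52; pay $2,215.77 → $1,333.75
Month 7: $1,333.75 +$5.33 interest = $1,339.08; pay $1,339.08 → $0.00
Total interest: $31.64 + $31.64 + $31.64 + $31.64 + $22.91 + $14.14 + $5.33 = $168.94

$168.94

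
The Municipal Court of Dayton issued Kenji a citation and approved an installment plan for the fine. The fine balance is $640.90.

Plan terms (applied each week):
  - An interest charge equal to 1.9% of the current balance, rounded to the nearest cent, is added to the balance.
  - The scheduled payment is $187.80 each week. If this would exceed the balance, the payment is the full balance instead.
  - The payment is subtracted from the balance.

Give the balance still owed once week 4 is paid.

Week 1: $640.90 +$12.18 interest = $653.08; pay $187.80 → $465.28
Week 2: $465.28 +$8.84 interest = $474.12; pay $187.80 → $286.32
Week 3: $286.32 +$5.44 interest = $291.76; pay $187.80 → $103.96
Week 4: $103.96 +$1.98 interest = $105.94; pay $105.94 → $0.00

$0.00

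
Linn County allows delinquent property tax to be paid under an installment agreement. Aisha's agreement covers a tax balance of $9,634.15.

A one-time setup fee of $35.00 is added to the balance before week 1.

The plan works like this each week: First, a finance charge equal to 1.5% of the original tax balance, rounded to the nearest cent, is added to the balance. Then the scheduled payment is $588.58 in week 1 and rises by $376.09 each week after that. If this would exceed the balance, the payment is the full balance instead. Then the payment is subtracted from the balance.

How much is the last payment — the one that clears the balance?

Week 1: $9,669.15 +$144.51 interest = $9,813.66; pay $588.58 → $9,225.08
Week 2: $9,225.08 +$144.51 interest = $9,369.59; pay $964.67 → $8,404.92
Week 3: $8,404.92 +$144.51 interest = $8,549.43; pay $1,340.76 → $7,208.67
Week 4: $7,208.67 +$144.51 interest = $7,353.18; pay $1,716.85 → $5,636.33
Week 5: $5,636.33 +$144.51 interest = $5,780.84; pay $2,092.94 → $3,687.90
Week 6: $3,687.90 +$144.51 interest = $3,832.41; pay $2,469.03 → $1,363.38
Week 7: $1,363.38 +$144.51 interest = $1,507.89; pay $1,507.89 → $0.00

$1,507.89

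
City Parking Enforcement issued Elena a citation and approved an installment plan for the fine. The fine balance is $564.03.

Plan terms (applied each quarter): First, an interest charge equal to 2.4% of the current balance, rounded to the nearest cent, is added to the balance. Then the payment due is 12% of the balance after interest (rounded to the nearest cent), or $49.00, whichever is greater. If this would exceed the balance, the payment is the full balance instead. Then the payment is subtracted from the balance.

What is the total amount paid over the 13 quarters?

$654.37

Quarter 1: opening $564.03; interest $13.54 → $577.57; payment $69.31; balance $508.26
Quarter 2: opening $508.26; interest $12.20 → $520.46; payment $62.46; balance $458.00
Quarter 3: opening $458.00; interest $10.99 → $468.99; payment $56.28; balance $412.71
Quarter 4: opening $412.71; interest $9.91 → $422.62; payment $50.71; balance $371.91
Quarter 5: opening $371.91; interest $8.93 → $380.84; payment $49.00; balance $331.84
Quarter 6: opening $331.84; interest $7.96 → $339.80; payment $49.00; balance $290.80
Quarter 7: opening $290.80; interest $6.98 → $297.78; payment $49.00; balance $248.78
Quarter 8: opening $248.78; interest $5.97 → $254.75; payment $49.00; balance $205.75
Quarter 9: opening $205.75; interest $4.94 → $210.69; payment $49.00; balance $161.69
Quarter 10: opening $161.69; interest $3.88 → $165.57; payment $49.00; balance $116.57
Quarter 11: opening $116.57; interest $2.80 → $119.37; payment $49.00; balance $70.37
Quarter 12: opening $70.37; interest $1.69 → $72.06; payment $49.00; balance $23.06
Quarter 13: opening $23.06; interest $0.55 → $23.61; payment $23.61; balance $0.00
Total paid: $654.37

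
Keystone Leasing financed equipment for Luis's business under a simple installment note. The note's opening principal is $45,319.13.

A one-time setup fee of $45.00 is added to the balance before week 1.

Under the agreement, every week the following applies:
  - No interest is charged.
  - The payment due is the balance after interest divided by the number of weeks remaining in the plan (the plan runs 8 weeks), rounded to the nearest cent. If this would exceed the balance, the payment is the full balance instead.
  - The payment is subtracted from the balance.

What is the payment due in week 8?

$5,670.51

Week 1: opening $45,364.13; payment $5,670.52; balance $39,693.61
Week 2: opening $39,693.61; payment $5,670.52; balance $34,023.09
Week 3: opening $34,023.09; payment $5,670.52; balance $28,352.57
Week 4: opening $28,352.57; payment $5,670.51; balance $22,682.06
Week 5: opening $22,682.06; payment $5,670.52; balance $17,011.54
Week 6: opening $17,011.54; payment $5,670.51; balance $11,341.03
Week 7: opening $11,341.03; payment $5,670.52; balance $5,670.51
Week 8: opening $5,670.51; payment $5,670.51; balance $0.00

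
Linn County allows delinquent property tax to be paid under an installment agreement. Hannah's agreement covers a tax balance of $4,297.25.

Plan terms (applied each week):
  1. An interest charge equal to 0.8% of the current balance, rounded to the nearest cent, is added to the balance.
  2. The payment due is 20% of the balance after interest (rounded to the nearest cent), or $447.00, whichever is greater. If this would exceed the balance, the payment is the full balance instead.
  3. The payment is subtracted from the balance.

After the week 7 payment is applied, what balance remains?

Week 1: opening $4,297.25; interest $34.38 → $4,331.63; payment $866.33; balance $3,465.30
Week 2: opening $3,465.30; interest $27.72 → $3,493.02; payment $698.60; balance $2,794.42
Week 3: opening $2,794.42; interest $22.36 → $2,816.78; payment $563.36; balance $2,253.42
Week 4: opening $2,253.42; interest $18.03 → $2,271.45; payment $454.29; balance $1,817.16
Week 5: opening $1,817.16; interest $14.54 → $1,831.70; payment $447.00; balance $1,384.70
Week 6: opening $1,384.70; interest $11.08 → $1,395.78; payment $447.00; balance $948.78
Week 7: opening $948.78; interest $7.59 → $956.37; payment $447.00; balance $509.37

$509.37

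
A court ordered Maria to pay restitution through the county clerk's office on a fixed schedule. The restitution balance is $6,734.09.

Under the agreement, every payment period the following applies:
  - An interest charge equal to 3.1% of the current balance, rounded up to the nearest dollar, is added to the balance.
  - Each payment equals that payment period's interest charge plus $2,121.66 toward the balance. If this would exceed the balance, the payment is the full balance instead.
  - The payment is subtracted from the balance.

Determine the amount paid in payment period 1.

$2,330.66

Payment period 1: opening $6,734.09; interest $209.00 → $6,943.09; payment $2,330.66; balance $4,612.43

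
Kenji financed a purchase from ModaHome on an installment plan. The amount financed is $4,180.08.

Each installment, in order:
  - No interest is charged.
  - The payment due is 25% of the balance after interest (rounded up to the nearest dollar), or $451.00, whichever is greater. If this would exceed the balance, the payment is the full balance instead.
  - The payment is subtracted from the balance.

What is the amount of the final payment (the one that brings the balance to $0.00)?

$409.08

Installment 1: opening $4,180.08; payment $1,046.00; balance $3,134.08
Installment 2: opening $3,134.08; payment $784.00; balance $2,350.08
Installment 3: opening $2,350.08; payment $588.00; balance $1,762.08
Installment 4: opening $1,762.08; payment $451.00; balance $1,311.08
Installment 5: opening $1,311.08; payment $451.00; balance $860.08
Installment 6: opening $860.08; payment $451.00; balance $409.08
Installment 7: opening $409.08; payment $409.08; balance $0.00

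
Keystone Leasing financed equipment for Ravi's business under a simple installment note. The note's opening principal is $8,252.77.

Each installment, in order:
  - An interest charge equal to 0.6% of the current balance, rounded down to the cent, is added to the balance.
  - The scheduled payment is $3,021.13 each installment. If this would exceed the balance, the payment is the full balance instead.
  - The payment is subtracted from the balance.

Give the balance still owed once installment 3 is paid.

$0.00

Installment 1: $8,252.77 +$49.51 interest = $8,302.28; pay $3,021.13 → $5,281.15
Installment 2: $5,281.15 +$31.68 interest = $5,312.83; pay $3,021.13 → $2,291.70
Installment 3: $2,291.70 +$13.75 interest = $2,305.45; pay $2,305.45 → $0.00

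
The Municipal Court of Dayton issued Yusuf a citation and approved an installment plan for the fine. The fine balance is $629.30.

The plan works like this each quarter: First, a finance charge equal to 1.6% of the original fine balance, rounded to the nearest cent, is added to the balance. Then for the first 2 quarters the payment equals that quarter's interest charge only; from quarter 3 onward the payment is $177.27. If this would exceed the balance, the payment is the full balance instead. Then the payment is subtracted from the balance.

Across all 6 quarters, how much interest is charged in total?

$60.42

Quarter 1: opening $629.30; interest $10.07 → $639.37; payment $10.07; balance $629.30
Quarter 2: opening $629.30; interest $10.07 → $639.37; payment $10.07; balance $629.30
Quarter 3: opening $629.30; interest $10.07 → $639.37; payment $177.27; balance $462.10
Quarter 4: opening $462.10; interest $10.07 → $472.17; payment $177.27; balance $294.90
Quarter 5: opening $294.90; interest $10.07 → $304.97; payment $177.27; balance $127.70
Quarter 6: opening $127.70; interest $10.07 → $137.77; payment $137.77; balance $0.00
Total interest: $10.07 + $10.07 + $10.07 + $10.07 + $10.07 + $10.07 = $60.42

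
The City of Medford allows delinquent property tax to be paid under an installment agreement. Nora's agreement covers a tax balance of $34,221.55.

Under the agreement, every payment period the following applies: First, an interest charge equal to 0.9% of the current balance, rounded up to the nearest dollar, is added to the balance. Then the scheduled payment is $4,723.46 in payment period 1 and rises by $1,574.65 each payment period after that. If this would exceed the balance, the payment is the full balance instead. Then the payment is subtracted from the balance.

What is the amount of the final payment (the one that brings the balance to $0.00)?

Payment period 1: opening $34,221.55; interest $308.00 → $34,529.55; payment $4,723.46; balance $29,806.09
Payment period 2: opening $29,806.09; interest $269.00 → $30,075.09; payment $6,298.11; balance $23,776.98
Payment period 3: opening $23,776.98; interest $214.00 → $23,990.98; payment $7,872.76; balance $16,118.22
Payment period 4: opening $16,118.22; interest $146.00 → $16,264.22; payment $9,447.41; balance $6,816.81
Payment period 5: opening $6,816.81; interest $62.00 → $6,878.81; payment $6,878.81; balance $0.00

$6,878.81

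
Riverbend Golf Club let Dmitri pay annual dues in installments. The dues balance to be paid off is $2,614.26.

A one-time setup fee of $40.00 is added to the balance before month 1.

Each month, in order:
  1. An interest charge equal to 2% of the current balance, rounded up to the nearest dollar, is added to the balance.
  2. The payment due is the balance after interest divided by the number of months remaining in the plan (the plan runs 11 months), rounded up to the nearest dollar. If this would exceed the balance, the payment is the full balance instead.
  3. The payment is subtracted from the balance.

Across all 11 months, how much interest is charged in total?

$346.00

Month 1: opening $2,654.26; interest $54.00 → $2,708.26; payment $247.00; balance $2,461.26
Month 2: opening $2,461.26; interest $50.00 → $2,511.26; payment $252.00; balance $2,259.26
Month 3: opening $2,259.26; interest $46.00 → $2,305.26; payment $257.00; balance $2,048.26
Month 4: opening $2,048.26; interest $41.00 → $2,089.26; payment $262.00; balance $1,827.26
Month 5: opening $1,827.26; interest $37.00 → $1,864.26; payment $267.00; balance $1,597.26
Month 6: opening $1,597.26; interest $32.00 → $1,629.26; payment $272.00; balance $1,357.26
Month 7: opening $1,357.26; interest $28.00 → $1,385.26; payment $278.00; balance $1,107.26
Month 8: opening $1,107.26; interest $23.00 → $1,130.26; payment $283.00; balance $847.26
Month 9: opening $847.26; interest $17.00 → $864.26; payment $289.00; balance $575.26
Month 10: opening $575.26; interest $12.00 → $587.26; payment $294.00; balance $293.26
Month 11: opening $293.26; interest $6.00 → $299.26; payment $299.26; balance $0.00
Total interest: $54.00 + $50.00 + $46.00 + $41.00 + $37.00 + $32.00 + $28.00 + $23.00 + $17.00 + $12.00 + $6.00 = $346.00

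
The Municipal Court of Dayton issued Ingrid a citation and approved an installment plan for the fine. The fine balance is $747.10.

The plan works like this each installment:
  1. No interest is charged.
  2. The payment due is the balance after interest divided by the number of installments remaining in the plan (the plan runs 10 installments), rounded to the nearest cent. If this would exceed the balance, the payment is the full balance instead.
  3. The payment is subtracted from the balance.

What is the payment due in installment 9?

# | Opening | Payment | End bal
1 | $747.10 | $74.71 | $672.39
2 | $672.39 | $74.71 | $597.68
3 | $597.68 | $74.71 | $522.97
4 | $522.97 | $74.71 | $448.26
5 | $448.26 | $74.71 | $373.55
6 | $373.55 | $74.71 | $298.84
7 | $298.84 | $74.71 | $224.13
8 | $224.13 | $74.71 | $149.42
9 | $149.42 | $74.71 | $74.71

$74.71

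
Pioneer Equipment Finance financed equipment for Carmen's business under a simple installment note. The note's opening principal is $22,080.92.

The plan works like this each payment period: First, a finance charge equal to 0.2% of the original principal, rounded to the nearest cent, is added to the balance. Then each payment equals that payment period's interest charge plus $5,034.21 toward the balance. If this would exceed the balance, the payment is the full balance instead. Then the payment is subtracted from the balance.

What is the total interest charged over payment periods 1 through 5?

$220.80

Payment period 1: $22,080.92 +$44.16 interest = $22,125.08; pay $5,078.37 → $17,046.71
Payment period 2: $17,046.71 +$44.16 interest = $17,090.87; pay $5,078.37 → $12,012.50
Payment period 3: $12,012.50 +$44.16 interest = $12,056.66; pay $5,078.37 → $6,978.29
Payment period 4: $6,978.29 +$44.16 interest = $7,022.45; pay $5,078.37 → $1,944.08
Payment period 5: $1,944.08 +$44.16 interest = $1,988.24; pay $1,988.24 → $0.00
Total interest: $44.16 + $44.16 + $44.16 + $44.16 + $44.16 = $220.80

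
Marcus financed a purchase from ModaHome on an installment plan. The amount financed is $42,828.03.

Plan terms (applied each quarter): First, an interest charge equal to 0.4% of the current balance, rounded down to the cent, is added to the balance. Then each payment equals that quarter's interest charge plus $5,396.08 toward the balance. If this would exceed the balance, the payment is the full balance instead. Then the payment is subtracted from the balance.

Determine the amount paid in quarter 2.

$5,545.80

Quarter 1: opening $42,828.03; interest $171.31 → $42,999.34; payment $5,567.39; balance $37,431.95
Quarter 2: opening $37,431.95; interest $149.72 → $37,581.67; payment $5,545.80; balance $32,035.87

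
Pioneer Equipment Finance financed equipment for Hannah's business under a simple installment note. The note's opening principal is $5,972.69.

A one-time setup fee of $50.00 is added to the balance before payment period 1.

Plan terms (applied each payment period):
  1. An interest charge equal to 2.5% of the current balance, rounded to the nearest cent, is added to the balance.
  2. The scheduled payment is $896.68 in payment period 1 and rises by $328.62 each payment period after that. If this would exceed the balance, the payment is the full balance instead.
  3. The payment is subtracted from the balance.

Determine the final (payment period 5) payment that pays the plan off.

# | Opening | Interest | Payment | End bal
1 | $6,022.69 | $150.57 | $896.68 | $5,276.58
2 | $5,276.58 | $131.91 | $1,225.30 | $4,183.19
3 | $4,183.19 | $104.58 | $1,553.92 | $2,733.85
4 | $2,733.85 | $68.35 | $1,882.54 | $919.66
5 | $919.66 | $22.99 | $942.65 | $0.00

$942.65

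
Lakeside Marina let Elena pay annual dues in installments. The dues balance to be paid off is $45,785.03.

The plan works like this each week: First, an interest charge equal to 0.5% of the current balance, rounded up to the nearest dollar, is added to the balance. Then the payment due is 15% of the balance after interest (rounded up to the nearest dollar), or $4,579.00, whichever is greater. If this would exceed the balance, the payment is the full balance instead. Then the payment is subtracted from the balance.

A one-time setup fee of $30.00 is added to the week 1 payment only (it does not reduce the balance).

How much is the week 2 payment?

Week 1: opening $45,785.03; interest $229.00 → $46,014.03; payment $6,903.00 (+ $30.00 fee); balance $39,111.03
Week 2: opening $39,111.03; interest $196.00 → $39,307.03; payment $5,897.00; balance $33,410.03

$5,897.00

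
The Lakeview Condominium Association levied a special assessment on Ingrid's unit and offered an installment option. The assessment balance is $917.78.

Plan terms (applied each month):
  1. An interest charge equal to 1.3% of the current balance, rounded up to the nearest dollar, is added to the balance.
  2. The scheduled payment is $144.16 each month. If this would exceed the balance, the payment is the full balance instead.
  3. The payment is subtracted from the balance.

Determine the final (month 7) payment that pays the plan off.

$102.82

Month 1: $917.78 +$12.00 interest = $929.78; pay $144.16 → $785.62
Month 2: $785.62 +$11.00 interest = $796.62; pay $144.16 → $652.46
Month 3: $652.46 +$9.00 interest = $661.46; pay $144.16 → $517.30
Month 4: $517.30 +$7.00 interest = $524.30; pay $144.16 → $380.14
Month 5: $380.14 +$5.00 interest = $385.14; pay $144.16 → $240.98
Month 6: $240.98 +$4.00 interest = $244.98; pay $144.16 → $100.82
Month 7: $100.82 +$2.00 interest = $102.82; pay $102.82 → $0.00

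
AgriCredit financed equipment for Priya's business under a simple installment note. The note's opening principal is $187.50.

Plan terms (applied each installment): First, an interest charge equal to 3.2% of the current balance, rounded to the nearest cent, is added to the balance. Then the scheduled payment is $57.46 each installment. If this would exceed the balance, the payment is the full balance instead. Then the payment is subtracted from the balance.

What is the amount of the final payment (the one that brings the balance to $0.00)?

Installment 1: $187.50 +$6.00 interest = $193.50; pay $57.46 → $136.04
Installment 2: $136.04 +$4.35 interest = $140.39; pay $57.46 → $82.93
Installment 3: $82.93 +$2.65 interest = $85.58; pay $57.46 → $28.12
Installment 4: $28.12 +$0.90 interest = $29.02; pay $29.02 → $0.00

$29.02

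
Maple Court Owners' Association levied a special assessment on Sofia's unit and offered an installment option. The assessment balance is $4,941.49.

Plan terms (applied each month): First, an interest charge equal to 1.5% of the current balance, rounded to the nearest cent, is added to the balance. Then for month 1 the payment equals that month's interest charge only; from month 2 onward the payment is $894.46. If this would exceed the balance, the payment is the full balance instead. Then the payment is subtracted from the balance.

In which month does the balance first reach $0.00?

# | Opening | Interest | Payment | End bal
1 | $4,941.49 | $74.12 | $74.12 | $4,941.49
2 | $4,941.49 | $74.12 | $894.46 | $4,121.15
3 | $4,121.15 | $61.82 | $894.46 | $3,288.51
4 | $3,288.51 | $49.33 | $894.46 | $2,443.38
5 | $2,443.38 | $36.65 | $894.46 | $1,585.57
6 | $1,585.57 | $23.78 | $894.46 | $714.89
7 | $714.89 | $10.72 | $725.61 | $0.00
Balance reaches $0.00 in month 7.

7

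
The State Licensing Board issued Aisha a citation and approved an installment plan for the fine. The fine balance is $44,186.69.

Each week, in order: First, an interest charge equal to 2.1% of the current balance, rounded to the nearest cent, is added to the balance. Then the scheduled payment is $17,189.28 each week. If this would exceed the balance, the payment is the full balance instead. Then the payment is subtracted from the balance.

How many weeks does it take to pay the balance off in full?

Week 1: opening $44,186.69; interest $927.92 → $45,114.61; payment $17,189.28; balance $27,925.33
Week 2: opening $27,925.33; interest $586.43 → $28,511.76; payment $17,189.28; balance $11,322.48
Week 3: opening $11,322.48; interest $237.77 → $11,560.25; payment $11,560.25; balance $0.00
Balance reaches $0.00 in week 3.

3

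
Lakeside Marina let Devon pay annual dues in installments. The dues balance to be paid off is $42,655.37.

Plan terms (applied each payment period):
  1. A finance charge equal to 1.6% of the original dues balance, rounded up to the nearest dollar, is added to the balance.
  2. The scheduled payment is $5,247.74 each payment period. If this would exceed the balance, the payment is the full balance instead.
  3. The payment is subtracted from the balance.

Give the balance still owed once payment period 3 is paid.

$28,961.15

Payment period 1: opening $42,655.37; interest $683.00 → $43,338.37; payment $5,247.74; balance $38,090.63
Payment period 2: opening $38,090.63; interest $683.00 → $38,773.63; payment $5,247.74; balance $33,525.89
Payment period 3: opening $33,525.89; interest $683.00 → $34,208.89; payment $5,247.74; balance $28,961.15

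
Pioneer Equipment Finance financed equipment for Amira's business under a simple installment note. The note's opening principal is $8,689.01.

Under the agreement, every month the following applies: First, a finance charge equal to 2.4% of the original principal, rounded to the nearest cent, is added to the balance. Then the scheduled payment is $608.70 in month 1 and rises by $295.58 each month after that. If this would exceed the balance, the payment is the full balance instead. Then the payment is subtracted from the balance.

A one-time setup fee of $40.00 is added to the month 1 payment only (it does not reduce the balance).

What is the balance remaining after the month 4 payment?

Month 1: opening $8,689.01; interest $208.54 → $8,897.55; payment $608.70 (+ $40.00 fee); balance $8,288.85
Month 2: opening $8,288.85; interest $208.54 → $8,497.39; payment $904.28; balance $7,593.11
Month 3: opening $7,593.11; interest $208.54 → $7,801.65; payment $1,199.86; balance $6,601.79
Month 4: opening $6,601.79; interest $208.54 → $6,810.33; payment $1,495.44; balance $5,314.89

$5,314.89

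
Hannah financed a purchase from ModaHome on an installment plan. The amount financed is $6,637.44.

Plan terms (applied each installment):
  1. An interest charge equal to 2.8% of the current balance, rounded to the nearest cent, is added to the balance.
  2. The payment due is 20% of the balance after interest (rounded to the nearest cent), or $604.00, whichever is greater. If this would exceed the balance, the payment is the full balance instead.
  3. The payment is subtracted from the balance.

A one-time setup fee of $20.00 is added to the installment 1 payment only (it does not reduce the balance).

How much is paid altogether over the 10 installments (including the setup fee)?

$7,506.00

Installment 1: opening $6,637.44; interest $185.85 → $6,823.29; payment $1,364.66 (+ $20.00 fee); balance $5,458.63
Installment 2: opening $5,458.63; interest $152.84 → $5,611.47; payment $1,122.29; balance $4,489.18
Installment 3: opening $4,489.18; interest $125.70 → $4,614.88; payment $922.98; balance $3,691.90
Installment 4: opening $3,691.90; interest $103.37 → $3,795.27; payment $759.05; balance $3,036.22
Installment 5: opening $3,036.22; interest $85.01 → $3,121.23; payment $624.25; balance $2,496.98
Installment 6: opening $2,496.98; interest $69.92 → $2,566.90; payment $604.00; balance $1,962.90
Installment 7: opening $1,962.90; interest $54.96 → $2,017.86; payment $604.00; balance $1,413.86
Installment 8: opening $1,413.86; interest $39.59 → $1,453.45; payment $604.00; balance $849.45
Installment 9: opening $849.45; interest $23.78 → $873.23; payment $604.00; balance $269.23
Installment 10: opening $269.23; interest $7.54 → $276.77; payment $276.77; balance $0.00
Total paid: $7,506.00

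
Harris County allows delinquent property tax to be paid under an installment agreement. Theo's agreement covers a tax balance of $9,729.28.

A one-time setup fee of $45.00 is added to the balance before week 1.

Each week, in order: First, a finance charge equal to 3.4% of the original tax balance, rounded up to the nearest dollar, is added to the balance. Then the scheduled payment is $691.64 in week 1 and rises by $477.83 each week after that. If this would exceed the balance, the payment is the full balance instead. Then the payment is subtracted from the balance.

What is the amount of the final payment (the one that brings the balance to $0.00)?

$773.99

# | Opening | Interest | Payment | End bal
1 | $9,774.28 | $331.00 | $691.64 | $9,413.64
2 | $9,413.64 | $331.00 | $1,169.47 | $8,575.17
3 | $8,575.17 | $331.00 | $1,647.30 | $7,258.87
4 | $7,258.87 | $331.00 | $2,125.13 | $5,464.74
5 | $5,464.74 | $331.00 | $2,602.96 | $3,192.78
6 | $3,192.78 | $331.00 | $3,080.79 | $442.99
7 | $442.99 | $331.00 | $773.99 | $0.00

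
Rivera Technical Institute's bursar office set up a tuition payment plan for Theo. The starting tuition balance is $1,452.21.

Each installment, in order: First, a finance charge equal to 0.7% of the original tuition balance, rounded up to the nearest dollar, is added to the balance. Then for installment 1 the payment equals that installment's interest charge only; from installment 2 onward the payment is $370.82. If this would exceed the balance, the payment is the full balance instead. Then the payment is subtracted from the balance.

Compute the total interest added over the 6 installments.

# | Opening | Interest | Payment | End bal
1 | $1,452.21 | $11.00 | $11.00 | $1,452.21
2 | $1,452.21 | $11.00 | $370.82 | $1,092.39
3 | $1,092.39 | $11.00 | $370.82 | $732.57
4 | $732.57 | $11.00 | $370.82 | $372.75
5 | $372.75 | $11.00 | $370.82 | $12.93
6 | $12.93 | $11.00 | $23.93 | $0.00
Total interest: $11.00 + $11.00 + $11.00 + $11.00 + $11.00 + $11.00 = $66.00

$66.00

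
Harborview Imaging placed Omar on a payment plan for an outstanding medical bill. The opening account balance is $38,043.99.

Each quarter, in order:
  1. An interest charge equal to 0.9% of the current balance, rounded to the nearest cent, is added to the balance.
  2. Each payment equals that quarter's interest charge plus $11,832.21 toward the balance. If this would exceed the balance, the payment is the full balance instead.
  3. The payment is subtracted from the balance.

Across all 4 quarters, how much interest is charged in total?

Quarter 1: $38,043.99 +$342.40 interest = $38,386.39; pay $12,174.61 → $26,211.78
Quarter 2: $26,211.78 +$235.91 interest = $26,447.69; pay $12,068.12 → $14,379.57
Quarter 3: $14,379.57 +$129.42 interest = $14,508.99; pay $11,961.63 → $2,547.36
Quarter 4: $2,547.36 +$22.93 interest = $2,570.29; pay $2,570.29 → $0.00
Total interest: $342.40 + $235.91 + $129.42 + $22.93 = $730.66

$730.66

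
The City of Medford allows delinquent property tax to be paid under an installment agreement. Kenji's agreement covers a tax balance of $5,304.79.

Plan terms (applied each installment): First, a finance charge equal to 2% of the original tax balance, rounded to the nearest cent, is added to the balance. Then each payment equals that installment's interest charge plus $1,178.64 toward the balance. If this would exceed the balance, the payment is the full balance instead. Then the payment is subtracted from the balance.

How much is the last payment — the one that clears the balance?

$696.33

Installment 1: opening $5,304.79; interest $106.10 → $5,410.89; payment $1,284.74; balance $4,126.15
Installment 2: opening $4,126.15; interest $106.10 → $4,232.25; payment $1,284.74; balance $2,947.51
Installment 3: opening $2,947.51; interest $106.10 → $3,053.61; payment $1,284.74; balance $1,768.87
Installment 4: opening $1,768.87; interest $106.10 → $1,874.97; payment $1,284.74; balance $590.23
Installment 5: opening $590.23; interest $106.10 → $696.33; payment $696.33; balance $0.00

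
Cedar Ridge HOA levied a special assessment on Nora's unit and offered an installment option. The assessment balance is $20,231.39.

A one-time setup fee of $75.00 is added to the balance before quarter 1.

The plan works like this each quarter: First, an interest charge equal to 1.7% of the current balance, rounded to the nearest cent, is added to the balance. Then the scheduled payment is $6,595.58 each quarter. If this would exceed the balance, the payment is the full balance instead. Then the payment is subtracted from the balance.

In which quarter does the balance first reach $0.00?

Quarter 1: opening $20,306.39; interest $345.21 → $20,651.60; payment $6,595.58; balance $14,056.02
Quarter 2: opening $14,056.02; interest $238.95 → $14,294.97; payment $6,595.58; balance $7,699.39
Quarter 3: opening $7,699.39; interest $130.89 → $7,830.28; payment $6,595.58; balance $1,234.70
Quarter 4: opening $1,234.70; interest $20.99 → $1,255.69; payment $1,255.69; balance $0.00
Balance reaches $0.00 in quarter 4.

4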